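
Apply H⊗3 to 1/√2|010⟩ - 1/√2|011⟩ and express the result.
1/2|001⟩ - 1/2|011⟩ + 1/2|101⟩ - 1/2|111⟩

H⊗3 gives amp(|y⟩) = (1/2√2) Σ_x (−1)^(x·y) amp(|x⟩), where x·y is the number of positions in which both x and y have a 1.
|000⟩: (1/√2 - 1/√2)/(2√2) = 0
|001⟩: (1/√2 + 1/√2)/(2√2) = 1/2
|010⟩: (-1/√2 + 1/√2)/(2√2) = 0
|011⟩: (-1/√2 - 1/√2)/(2√2) = -1/2
|100⟩: (1/√2 - 1/√2)/(2√2) = 0
|101⟩: (1/√2 + 1/√2)/(2√2) = 1/2
|110⟩: (-1/√2 + 1/√2)/(2√2) = 0
|111⟩: (-1/√2 - 1/√2)/(2√2) = -1/2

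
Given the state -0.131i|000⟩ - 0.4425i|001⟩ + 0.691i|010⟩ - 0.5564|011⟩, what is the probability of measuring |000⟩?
0.01716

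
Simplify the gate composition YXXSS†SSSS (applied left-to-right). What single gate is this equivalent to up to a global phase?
Y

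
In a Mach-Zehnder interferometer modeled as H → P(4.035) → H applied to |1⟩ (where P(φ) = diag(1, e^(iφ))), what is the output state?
(0.8134 + 0.3896i)|0⟩ + (0.1866 - 0.3896i)|1⟩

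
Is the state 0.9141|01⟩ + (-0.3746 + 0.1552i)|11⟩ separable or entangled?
Separable

Writing the state as a|00⟩ + b|01⟩ + c|10⟩ + d|11⟩, it is a product state iff ad − bc = 0.
Here (a, b, c, d) = (0, 0.9141, 0, (-0.3746 + 0.1552i)): ad − bc = (0)(-0.3746 + 0.1552i) − (0.9141)(0) = 0, so the state is separable.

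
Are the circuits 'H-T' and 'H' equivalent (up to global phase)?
No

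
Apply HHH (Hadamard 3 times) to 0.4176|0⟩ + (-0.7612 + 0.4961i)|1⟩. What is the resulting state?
(-0.243 + 0.3508i)|0⟩ + (0.8335 - 0.3508i)|1⟩

H² = I, so H^3 = H: a single Hadamard. With (a, b) = (0.4176, (-0.7612 + 0.4961i)), H gives ((a + b)/√2, (a − b)/√2) = ((-0.243 + 0.3508i), (0.8335 - 0.3508i)).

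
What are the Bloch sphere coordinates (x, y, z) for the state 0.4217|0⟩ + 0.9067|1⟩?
(0.7647, 0, -0.6443)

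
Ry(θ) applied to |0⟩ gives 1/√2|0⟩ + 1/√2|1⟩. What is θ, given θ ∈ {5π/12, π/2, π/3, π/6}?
π/2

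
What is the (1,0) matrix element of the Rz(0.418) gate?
0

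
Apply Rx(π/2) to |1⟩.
-(1/√2)i|0⟩ + 1/√2|1⟩

Rx(π/2) = [[cos(θ/2), −i·sin(θ/2)], [−i·sin(θ/2), cos(θ/2)]]; θ = π/2, cos(θ/2) ≈ 0.707107, sin(θ/2) ≈ 0.707107.
With a = amp(|0⟩) = 0 and b = amp(|1⟩) = 1:
new amp(|0⟩) = (0.707107)·a + (-0.707107i)·b = -(1/√2)i
new amp(|1⟩) = (-0.707107i)·a + (0.707107)·b = 1/√2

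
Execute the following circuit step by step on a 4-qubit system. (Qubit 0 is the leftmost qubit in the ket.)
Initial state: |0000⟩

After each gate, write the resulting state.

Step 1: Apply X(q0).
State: |1000⟩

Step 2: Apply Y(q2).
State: i|1010⟩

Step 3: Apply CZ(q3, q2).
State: i|1010⟩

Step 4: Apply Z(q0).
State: -i|1010⟩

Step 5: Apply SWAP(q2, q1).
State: -i|1100⟩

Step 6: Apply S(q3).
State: -i|1100⟩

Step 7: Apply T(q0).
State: (1/√2 - (1/√2)i)|1100⟩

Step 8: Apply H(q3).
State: (1/2 - (1/2)i)|1100⟩ + (1/2 - (1/2)i)|1101⟩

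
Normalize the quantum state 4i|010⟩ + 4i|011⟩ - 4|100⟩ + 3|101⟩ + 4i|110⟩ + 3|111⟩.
0.4417i|010⟩ + 0.4417i|011⟩ - 0.4417|100⟩ + 0.3313|101⟩ + 0.4417i|110⟩ + 0.3313|111⟩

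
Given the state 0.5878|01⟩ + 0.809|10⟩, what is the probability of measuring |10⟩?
0.6545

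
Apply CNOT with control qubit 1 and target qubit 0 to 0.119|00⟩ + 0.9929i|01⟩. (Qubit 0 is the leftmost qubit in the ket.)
0.119|00⟩ + 0.9929i|11⟩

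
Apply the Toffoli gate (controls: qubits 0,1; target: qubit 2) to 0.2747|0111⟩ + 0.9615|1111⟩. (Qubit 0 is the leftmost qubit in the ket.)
0.2747|0111⟩ + 0.9615|1101⟩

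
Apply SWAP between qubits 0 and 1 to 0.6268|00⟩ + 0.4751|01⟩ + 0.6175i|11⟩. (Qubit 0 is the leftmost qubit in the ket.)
0.6268|00⟩ + 0.4751|10⟩ + 0.6175i|11⟩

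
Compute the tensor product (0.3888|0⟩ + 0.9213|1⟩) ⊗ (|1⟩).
0.3888|01⟩ + 0.9213|11⟩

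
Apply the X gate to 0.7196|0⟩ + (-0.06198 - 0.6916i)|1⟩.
(-0.06198 - 0.6916i)|0⟩ + 0.7196|1⟩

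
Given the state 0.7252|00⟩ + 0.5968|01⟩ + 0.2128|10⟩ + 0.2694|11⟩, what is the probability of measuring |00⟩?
0.5259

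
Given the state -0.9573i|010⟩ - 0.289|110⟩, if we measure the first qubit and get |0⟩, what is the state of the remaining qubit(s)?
-i|10⟩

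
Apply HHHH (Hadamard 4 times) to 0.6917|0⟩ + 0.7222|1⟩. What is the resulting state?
0.6917|0⟩ + 0.7222|1⟩

H² = I, so an even number of Hadamards cancels: H^4 = I and the state is unchanged.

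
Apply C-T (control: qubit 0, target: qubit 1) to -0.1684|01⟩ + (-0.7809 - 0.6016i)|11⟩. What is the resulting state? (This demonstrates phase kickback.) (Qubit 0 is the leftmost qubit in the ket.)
-0.1684|01⟩ + (-0.1268 - 0.9776i)|11⟩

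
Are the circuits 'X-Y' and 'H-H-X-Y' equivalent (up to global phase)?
Yes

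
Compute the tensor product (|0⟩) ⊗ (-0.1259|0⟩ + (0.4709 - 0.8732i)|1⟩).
-0.1259|00⟩ + (0.4709 - 0.8732i)|01⟩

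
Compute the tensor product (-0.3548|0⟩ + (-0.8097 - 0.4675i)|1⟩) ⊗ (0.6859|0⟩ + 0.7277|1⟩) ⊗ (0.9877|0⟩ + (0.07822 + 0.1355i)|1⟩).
-0.2404|000⟩ + (-0.01904 - 0.03297i)|001⟩ - 0.255|010⟩ + (-0.0202 - 0.03498i)|011⟩ + (-0.5485 - 0.3167i)|100⟩ + (0.000007899 - 0.1003i)|101⟩ + (-0.582 - 0.336i)|110⟩ + (0.00000838 - 0.1064i)|111⟩

amp(|b₁b₂…⟩) = product of the factor amplitudes for bits b₁, b₂, …; only kets whose every factor amplitude is nonzero survive.
|000⟩: (-0.3548)(0.6859)(0.9877) = -0.2404
|001⟩: (-0.3548)(0.6859)(0.07822 + 0.1355i) = (-0.01904 - 0.03297i)
|010⟩: (-0.3548)(0.7277)(0.9877) = -0.255
|011⟩: (-0.3548)(0.7277)(0.07822 + 0.1355i) = (-0.0202 - 0.03498i)
|100⟩: (-0.8097 - 0.4675i)(0.6859)(0.9877) = (-0.5485 - 0.3167i)
|101⟩: (-0.8097 - 0.4675i)(0.6859)(0.07822 + 0.1355i) = (0.000007899 - 0.1003i)
|110⟩: (-0.8097 - 0.4675i)(0.7277)(0.9877) = (-0.582 - 0.336i)
|111⟩: (-0.8097 - 0.4675i)(0.7277)(0.07822 + 0.1355i) = (0.00000838 - 0.1064i)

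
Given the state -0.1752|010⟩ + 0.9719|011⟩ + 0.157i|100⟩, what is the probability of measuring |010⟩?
0.0307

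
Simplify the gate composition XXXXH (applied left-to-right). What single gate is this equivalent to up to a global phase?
H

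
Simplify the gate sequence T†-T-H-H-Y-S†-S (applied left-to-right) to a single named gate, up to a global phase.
Y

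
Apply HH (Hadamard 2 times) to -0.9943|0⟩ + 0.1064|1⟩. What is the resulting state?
-0.9943|0⟩ + 0.1064|1⟩

H² = I, so an even number of Hadamards cancels: H^2 = I and the state is unchanged.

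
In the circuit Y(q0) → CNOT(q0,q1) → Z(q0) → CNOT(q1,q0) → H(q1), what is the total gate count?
5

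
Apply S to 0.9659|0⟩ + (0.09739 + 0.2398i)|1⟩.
0.9659|0⟩ + (-0.2398 + 0.09739i)|1⟩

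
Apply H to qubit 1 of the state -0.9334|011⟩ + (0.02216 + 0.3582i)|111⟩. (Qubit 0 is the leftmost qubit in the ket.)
-0.66|001⟩ + 0.66|011⟩ + (0.01567 + 0.2533i)|101⟩ + (-0.01567 - 0.2533i)|111⟩

H on qubit 1 mixes each pair of kets that differ only in qubit 1: amplitudes (a, b) of (|…0…⟩, |…1…⟩) become ((a + b)/√2, (a − b)/√2). Kets absent from the input have amplitude 0.
(|001⟩, |011⟩): (a, b) = (0, -0.9334) → (-0.66, 0.66)
(|101⟩, |111⟩): (a, b) = (0, (0.02216 + 0.3582i)) → ((0.01567 + 0.2533i), (-0.01567 - 0.2533i))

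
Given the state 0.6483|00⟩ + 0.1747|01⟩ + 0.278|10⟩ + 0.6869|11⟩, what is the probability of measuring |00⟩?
0.4203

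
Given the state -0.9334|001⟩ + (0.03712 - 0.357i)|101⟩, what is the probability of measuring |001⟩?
0.8712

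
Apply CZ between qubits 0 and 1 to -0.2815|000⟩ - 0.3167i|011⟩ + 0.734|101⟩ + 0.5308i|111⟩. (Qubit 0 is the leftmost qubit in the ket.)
-0.2815|000⟩ - 0.3167i|011⟩ + 0.734|101⟩ - 0.5308i|111⟩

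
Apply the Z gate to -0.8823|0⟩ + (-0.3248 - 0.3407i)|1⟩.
-0.8823|0⟩ + (0.3248 + 0.3407i)|1⟩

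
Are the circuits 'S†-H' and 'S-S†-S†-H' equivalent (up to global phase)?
Yes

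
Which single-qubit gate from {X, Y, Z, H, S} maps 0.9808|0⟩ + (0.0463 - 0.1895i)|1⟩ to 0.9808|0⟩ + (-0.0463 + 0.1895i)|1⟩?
Z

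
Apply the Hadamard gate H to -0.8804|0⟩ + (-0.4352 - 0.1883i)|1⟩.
(-0.9303 - 0.1331i)|0⟩ + (-0.3148 + 0.1331i)|1⟩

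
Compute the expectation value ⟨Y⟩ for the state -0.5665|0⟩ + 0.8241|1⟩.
0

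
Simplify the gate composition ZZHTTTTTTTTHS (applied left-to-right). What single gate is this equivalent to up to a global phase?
S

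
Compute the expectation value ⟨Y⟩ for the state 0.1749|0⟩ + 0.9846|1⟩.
0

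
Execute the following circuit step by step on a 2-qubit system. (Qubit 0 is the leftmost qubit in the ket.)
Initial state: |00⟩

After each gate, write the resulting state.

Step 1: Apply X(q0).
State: |10⟩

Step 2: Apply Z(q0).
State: -|10⟩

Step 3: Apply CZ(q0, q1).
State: -|10⟩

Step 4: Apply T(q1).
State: -|10⟩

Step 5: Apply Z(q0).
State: |10⟩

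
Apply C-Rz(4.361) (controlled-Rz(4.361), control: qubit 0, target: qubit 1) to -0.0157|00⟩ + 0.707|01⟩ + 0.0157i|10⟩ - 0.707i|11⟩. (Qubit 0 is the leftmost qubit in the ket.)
-0.0157|00⟩ + 0.707|01⟩ + (0.01287 - 0.00899i)|10⟩ + (0.5796 + 0.4048i)|11⟩

C-Rz(4.361) leaves the control-|0⟩ kets |00⟩, |01⟩ unchanged and applies Rz(4.361) to qubit 1 on the control-|1⟩ pair (|10⟩, |11⟩).
Rz(4.361) = [[e^(−iθ/2), 0], [0, e^(iθ/2)]] with e^(±iθ/2) = cos(θ/2) ± i·sin(θ/2); θ = 4.361, cos(θ/2) ≈ -0.572625, sin(θ/2) ≈ 0.819818.
With a = amp(|10⟩) = 0.0157i and b = amp(|11⟩) = -0.707i:
new amp(|10⟩) = (-0.572625 - 0.819818i)·a = (0.01287 - 0.00899i)
new amp(|11⟩) = (-0.572625 + 0.819818i)·b = (0.5796 + 0.4048i)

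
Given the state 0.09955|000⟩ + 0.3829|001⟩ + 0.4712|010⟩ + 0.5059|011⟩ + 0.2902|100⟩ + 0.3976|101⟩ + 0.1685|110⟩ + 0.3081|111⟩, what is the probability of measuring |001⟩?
0.1466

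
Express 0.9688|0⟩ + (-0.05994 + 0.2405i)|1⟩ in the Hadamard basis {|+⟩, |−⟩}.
(0.6427 + 0.1701i)|+⟩ + (0.7274 - 0.1701i)|−⟩

With |ψ⟩ = α|0⟩ + β|1⟩, the Hadamard-basis coefficients are ⟨+|ψ⟩ = (α + β)/√2 and ⟨−|ψ⟩ = (α − β)/√2.
Here α = 0.9688, β = (-0.05994 + 0.2405i): (α + β)/√2 = (0.6427 + 0.1701i), (α − β)/√2 = (0.7274 - 0.1701i).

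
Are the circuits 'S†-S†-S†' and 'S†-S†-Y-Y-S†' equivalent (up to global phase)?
Yes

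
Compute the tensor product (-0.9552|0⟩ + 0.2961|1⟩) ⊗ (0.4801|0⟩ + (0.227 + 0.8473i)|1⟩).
-0.4586|00⟩ + (-0.2168 - 0.8093i)|01⟩ + 0.1422|10⟩ + (0.06721 + 0.2509i)|11⟩

amp(|b₁b₂…⟩) = product of the factor amplitudes for bits b₁, b₂, …; only kets whose every factor amplitude is nonzero survive.
|00⟩: (-0.9552)(0.4801) = -0.4586
|01⟩: (-0.9552)(0.227 + 0.8473i) = (-0.2168 - 0.8093i)
|10⟩: (0.2961)(0.4801) = 0.1422
|11⟩: (0.2961)(0.227 + 0.8473i) = (0.06721 + 0.2509i)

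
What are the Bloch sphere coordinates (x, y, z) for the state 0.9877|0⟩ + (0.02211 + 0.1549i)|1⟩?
(0.04368, 0.306, 0.9511)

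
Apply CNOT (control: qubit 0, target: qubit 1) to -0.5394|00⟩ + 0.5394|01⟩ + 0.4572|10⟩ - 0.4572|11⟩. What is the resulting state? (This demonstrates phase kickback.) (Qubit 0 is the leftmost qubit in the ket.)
-0.5394|00⟩ + 0.5394|01⟩ - 0.4572|10⟩ + 0.4572|11⟩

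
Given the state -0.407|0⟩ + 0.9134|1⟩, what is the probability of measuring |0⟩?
0.1656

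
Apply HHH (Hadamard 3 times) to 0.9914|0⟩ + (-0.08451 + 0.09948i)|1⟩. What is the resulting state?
(0.6413 + 0.07034i)|0⟩ + (0.7608 - 0.07034i)|1⟩

H² = I, so H^3 = H: a single Hadamard. With (a, b) = (0.9914, (-0.08451 + 0.09948i)), H gives ((a + b)/√2, (a − b)/√2) = ((0.6413 + 0.07034i), (0.7608 - 0.07034i)).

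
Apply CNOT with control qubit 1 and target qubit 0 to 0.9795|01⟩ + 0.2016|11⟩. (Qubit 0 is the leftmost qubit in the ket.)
0.2016|01⟩ + 0.9795|11⟩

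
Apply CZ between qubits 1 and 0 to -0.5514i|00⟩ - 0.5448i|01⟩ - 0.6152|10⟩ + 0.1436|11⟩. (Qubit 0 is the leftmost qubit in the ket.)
-0.5514i|00⟩ - 0.5448i|01⟩ - 0.6152|10⟩ - 0.1436|11⟩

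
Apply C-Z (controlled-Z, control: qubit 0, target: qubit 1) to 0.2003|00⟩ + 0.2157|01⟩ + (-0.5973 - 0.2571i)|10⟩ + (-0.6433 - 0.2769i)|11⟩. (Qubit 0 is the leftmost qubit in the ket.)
0.2003|00⟩ + 0.2157|01⟩ + (-0.5973 - 0.2571i)|10⟩ + (0.6433 + 0.2769i)|11⟩

C-Z leaves the control-|0⟩ kets |00⟩, |01⟩ unchanged and applies Z to qubit 1 on the control-|1⟩ pair (|10⟩, |11⟩).
Z = [[1, 0], [0, -1]].
With a = amp(|10⟩) = (-0.5973 - 0.2571i) and b = amp(|11⟩) = (-0.6433 - 0.2769i):
new amp(|10⟩) = (1)·a = (-0.5973 - 0.2571i)
new amp(|11⟩) = (-1)·b = (0.6433 + 0.2769i)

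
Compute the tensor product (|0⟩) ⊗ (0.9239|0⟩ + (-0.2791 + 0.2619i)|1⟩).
0.9239|00⟩ + (-0.2791 + 0.2619i)|01⟩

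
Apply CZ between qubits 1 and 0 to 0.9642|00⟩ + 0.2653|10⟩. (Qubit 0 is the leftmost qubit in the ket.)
0.9642|00⟩ + 0.2653|10⟩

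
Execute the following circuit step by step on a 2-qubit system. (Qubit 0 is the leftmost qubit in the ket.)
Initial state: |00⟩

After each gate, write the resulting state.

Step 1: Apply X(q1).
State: |01⟩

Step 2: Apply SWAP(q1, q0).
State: |10⟩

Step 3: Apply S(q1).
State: |10⟩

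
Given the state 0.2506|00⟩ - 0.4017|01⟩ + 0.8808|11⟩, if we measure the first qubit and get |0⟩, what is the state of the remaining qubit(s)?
0.5293|0⟩ - 0.8484|1⟩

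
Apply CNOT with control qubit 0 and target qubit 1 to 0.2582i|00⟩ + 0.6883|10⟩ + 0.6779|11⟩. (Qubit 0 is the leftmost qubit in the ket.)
0.2582i|00⟩ + 0.6779|10⟩ + 0.6883|11⟩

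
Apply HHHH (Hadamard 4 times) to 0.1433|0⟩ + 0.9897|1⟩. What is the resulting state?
0.1433|0⟩ + 0.9897|1⟩

H² = I, so an even number of Hadamards cancels: H^4 = I and the state is unchanged.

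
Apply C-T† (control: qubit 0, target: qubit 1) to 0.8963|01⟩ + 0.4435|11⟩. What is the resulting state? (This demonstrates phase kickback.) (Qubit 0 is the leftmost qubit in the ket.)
0.8963|01⟩ + (0.3136 - 0.3136i)|11⟩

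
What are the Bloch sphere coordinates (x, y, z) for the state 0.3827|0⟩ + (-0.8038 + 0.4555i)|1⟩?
(-0.6152, 0.3486, -0.7071)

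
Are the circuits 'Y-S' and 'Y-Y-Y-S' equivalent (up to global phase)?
Yes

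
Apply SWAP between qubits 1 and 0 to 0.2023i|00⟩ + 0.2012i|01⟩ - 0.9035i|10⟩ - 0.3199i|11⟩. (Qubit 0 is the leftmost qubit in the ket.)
0.2023i|00⟩ - 0.9035i|01⟩ + 0.2012i|10⟩ - 0.3199i|11⟩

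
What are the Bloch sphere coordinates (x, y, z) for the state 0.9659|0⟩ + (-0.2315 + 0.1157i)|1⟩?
(-0.4472, 0.2235, 0.866)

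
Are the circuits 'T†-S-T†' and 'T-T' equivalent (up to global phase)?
No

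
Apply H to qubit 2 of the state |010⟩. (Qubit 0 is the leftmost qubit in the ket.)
1/√2|010⟩ + 1/√2|011⟩

H on qubit 2 mixes each pair of kets that differ only in qubit 2: amplitudes (a, b) of (|…0…⟩, |…1…⟩) become ((a + b)/√2, (a − b)/√2). Kets absent from the input have amplitude 0.
(|010⟩, |011⟩): (a, b) = (1, 0) → (1/√2, 1/√2)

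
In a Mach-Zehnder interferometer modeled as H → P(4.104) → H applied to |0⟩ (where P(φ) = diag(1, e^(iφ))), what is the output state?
(0.2142 - 0.4103i)|0⟩ + (0.7858 + 0.4103i)|1⟩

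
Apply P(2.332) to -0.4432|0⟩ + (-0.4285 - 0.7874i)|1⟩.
-0.4432|0⟩ + (0.8657 + 0.2329i)|1⟩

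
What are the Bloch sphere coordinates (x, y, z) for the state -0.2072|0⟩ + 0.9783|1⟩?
(-0.4054, 0, -0.9141)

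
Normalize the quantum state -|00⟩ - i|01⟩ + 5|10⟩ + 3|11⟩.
-0.1667|00⟩ - 0.1667i|01⟩ + 0.8333|10⟩ + 1/2|11⟩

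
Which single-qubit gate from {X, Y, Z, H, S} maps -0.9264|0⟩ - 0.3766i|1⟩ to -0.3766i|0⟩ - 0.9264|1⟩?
X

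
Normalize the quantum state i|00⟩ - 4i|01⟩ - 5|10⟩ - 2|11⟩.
0.1474i|00⟩ - 0.5898i|01⟩ - 0.7372|10⟩ - 0.2949|11⟩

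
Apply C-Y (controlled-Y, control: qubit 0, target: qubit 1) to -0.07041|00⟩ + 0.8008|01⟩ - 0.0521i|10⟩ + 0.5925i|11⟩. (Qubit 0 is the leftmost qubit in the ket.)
-0.07041|00⟩ + 0.8008|01⟩ + 0.5925|10⟩ + 0.0521|11⟩

C-Y leaves the control-|0⟩ kets |00⟩, |01⟩ unchanged and applies Y to qubit 1 on the control-|1⟩ pair (|10⟩, |11⟩).
Y = [[0, -i], [i, 0]].
With a = amp(|10⟩) = -0.0521i and b = amp(|11⟩) = 0.5925i:
new amp(|10⟩) = (-i)·b = 0.5925
new amp(|11⟩) = (i)·a = 0.0521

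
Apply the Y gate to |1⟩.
-i|0⟩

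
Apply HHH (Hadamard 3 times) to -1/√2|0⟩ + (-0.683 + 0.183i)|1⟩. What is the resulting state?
(-0.983 + 0.1294i)|0⟩ + (-0.01705 - 0.1294i)|1⟩

H² = I, so H^3 = H: a single Hadamard. With (a, b) = (-1/√2, (-0.683 + 0.183i)), H gives ((a + b)/√2, (a − b)/√2) = ((-0.983 + 0.1294i), (-0.01705 - 0.1294i)).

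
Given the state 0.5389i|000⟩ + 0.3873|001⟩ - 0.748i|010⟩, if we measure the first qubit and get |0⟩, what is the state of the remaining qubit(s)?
0.5389i|00⟩ + 0.3873|01⟩ - 0.748i|10⟩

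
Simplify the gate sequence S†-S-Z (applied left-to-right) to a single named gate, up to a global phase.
Z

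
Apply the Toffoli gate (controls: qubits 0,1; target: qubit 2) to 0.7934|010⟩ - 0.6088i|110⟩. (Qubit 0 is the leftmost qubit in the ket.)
0.7934|010⟩ - 0.6088i|111⟩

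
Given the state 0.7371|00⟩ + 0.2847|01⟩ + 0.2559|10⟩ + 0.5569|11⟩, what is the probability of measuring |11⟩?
0.3101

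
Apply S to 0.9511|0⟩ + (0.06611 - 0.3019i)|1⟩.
0.9511|0⟩ + (0.3019 + 0.06611i)|1⟩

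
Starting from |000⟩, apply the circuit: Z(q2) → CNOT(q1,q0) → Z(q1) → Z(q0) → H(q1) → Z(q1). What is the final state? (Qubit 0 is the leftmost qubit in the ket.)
1/√2|000⟩ - 1/√2|010⟩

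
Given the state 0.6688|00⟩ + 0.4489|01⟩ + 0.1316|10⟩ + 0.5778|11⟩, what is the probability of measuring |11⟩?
0.3339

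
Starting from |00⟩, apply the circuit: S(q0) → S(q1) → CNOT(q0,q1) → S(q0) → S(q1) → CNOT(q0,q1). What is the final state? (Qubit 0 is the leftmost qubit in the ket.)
|00⟩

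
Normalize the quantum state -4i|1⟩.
-i|1⟩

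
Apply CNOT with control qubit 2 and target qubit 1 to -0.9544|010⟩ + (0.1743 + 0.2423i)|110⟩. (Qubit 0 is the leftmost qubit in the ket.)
-0.9544|010⟩ + (0.1743 + 0.2423i)|110⟩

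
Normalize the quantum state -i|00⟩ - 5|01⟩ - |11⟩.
-0.1925i|00⟩ - 0.9623|01⟩ - 0.1925|11⟩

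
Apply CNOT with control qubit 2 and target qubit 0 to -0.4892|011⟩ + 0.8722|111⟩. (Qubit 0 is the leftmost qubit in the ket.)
0.8722|011⟩ - 0.4892|111⟩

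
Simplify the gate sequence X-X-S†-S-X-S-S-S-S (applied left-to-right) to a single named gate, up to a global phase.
X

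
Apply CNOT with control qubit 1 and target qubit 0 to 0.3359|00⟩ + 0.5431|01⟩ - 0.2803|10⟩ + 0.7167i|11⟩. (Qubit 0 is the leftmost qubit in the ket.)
0.3359|00⟩ + 0.7167i|01⟩ - 0.2803|10⟩ + 0.5431|11⟩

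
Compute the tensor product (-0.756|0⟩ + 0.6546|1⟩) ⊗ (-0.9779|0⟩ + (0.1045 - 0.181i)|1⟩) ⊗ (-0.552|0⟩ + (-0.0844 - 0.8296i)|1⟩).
-0.4081|000⟩ + (-0.0624 - 0.6133i)|001⟩ + (0.04361 - 0.07553i)|010⟩ + (0.1202 + 0.05399i)|011⟩ + 0.3534|100⟩ + (0.05403 + 0.5311i)|101⟩ + (-0.03776 + 0.0654i)|110⟩ + (-0.1041 - 0.04675i)|111⟩

amp(|b₁b₂…⟩) = product of the factor amplitudes for bits b₁, b₂, …; only kets whose every factor amplitude is nonzero survive.
|000⟩: (-0.756)(-0.9779)(-0.552) = -0.4081
|001⟩: (-0.756)(-0.9779)(-0.0844 - 0.8296i) = (-0.0624 - 0.6133i)
|010⟩: (-0.756)(0.1045 - 0.181i)(-0.552) = (0.04361 - 0.07553i)
|011⟩: (-0.756)(0.1045 - 0.181i)(-0.0844 - 0.8296i) = (0.1202 + 0.05399i)
|100⟩: (0.6546)(-0.9779)(-0.552) = 0.3534
|101⟩: (0.6546)(-0.9779)(-0.0844 - 0.8296i) = (0.05403 + 0.5311i)
|110⟩: (0.6546)(0.1045 - 0.181i)(-0.552) = (-0.03776 + 0.0654i)
|111⟩: (0.6546)(0.1045 - 0.181i)(-0.0844 - 0.8296i) = (-0.1041 - 0.04675i)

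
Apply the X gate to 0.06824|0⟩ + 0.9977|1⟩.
0.9977|0⟩ + 0.06824|1⟩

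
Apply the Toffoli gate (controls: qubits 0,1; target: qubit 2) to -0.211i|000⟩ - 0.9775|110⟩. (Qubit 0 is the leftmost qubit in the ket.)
-0.211i|000⟩ - 0.9775|111⟩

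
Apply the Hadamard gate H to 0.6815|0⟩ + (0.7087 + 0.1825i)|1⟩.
(0.983 + 0.129i)|0⟩ + (-0.01923 - 0.129i)|1⟩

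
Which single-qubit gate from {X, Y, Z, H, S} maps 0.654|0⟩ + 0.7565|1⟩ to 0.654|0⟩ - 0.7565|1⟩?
Z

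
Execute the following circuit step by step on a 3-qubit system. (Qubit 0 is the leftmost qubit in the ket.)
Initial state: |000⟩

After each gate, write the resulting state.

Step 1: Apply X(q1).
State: |010⟩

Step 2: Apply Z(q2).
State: |010⟩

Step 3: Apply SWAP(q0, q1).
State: |100⟩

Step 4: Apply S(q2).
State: |100⟩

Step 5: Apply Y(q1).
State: i|110⟩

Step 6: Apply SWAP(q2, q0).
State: i|011⟩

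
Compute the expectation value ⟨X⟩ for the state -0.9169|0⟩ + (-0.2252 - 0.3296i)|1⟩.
0.413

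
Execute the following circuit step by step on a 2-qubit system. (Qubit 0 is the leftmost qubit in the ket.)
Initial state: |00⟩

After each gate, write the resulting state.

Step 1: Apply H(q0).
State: 1/√2|00⟩ + 1/√2|10⟩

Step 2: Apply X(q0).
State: 1/√2|00⟩ + 1/√2|10⟩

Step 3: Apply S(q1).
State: 1/√2|00⟩ + 1/√2|10⟩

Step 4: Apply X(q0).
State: 1/√2|00⟩ + 1/√2|10⟩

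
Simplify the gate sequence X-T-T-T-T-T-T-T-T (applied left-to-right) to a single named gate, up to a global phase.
X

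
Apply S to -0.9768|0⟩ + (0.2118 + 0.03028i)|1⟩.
-0.9768|0⟩ + (-0.03028 + 0.2118i)|1⟩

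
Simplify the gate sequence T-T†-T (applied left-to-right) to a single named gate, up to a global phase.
T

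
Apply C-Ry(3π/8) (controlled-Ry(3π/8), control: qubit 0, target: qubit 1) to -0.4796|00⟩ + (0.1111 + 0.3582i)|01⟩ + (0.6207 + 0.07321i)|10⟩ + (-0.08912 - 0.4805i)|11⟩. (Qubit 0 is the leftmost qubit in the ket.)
-0.4796|00⟩ + (0.1111 + 0.3582i)|01⟩ + (0.5656 + 0.3278i)|10⟩ + (0.2707 - 0.3588i)|11⟩

C-Ry(3π/8) leaves the control-|0⟩ kets |00⟩, |01⟩ unchanged and applies Ry(3π/8) to qubit 1 on the control-|1⟩ pair (|10⟩, |11⟩).
Ry(3π/8) = [[cos(θ/2), −sin(θ/2)], [sin(θ/2), cos(θ/2)]]; θ = 3π/8, cos(θ/2) ≈ 0.83147, sin(θ/2) ≈ 0.55557.
With a = amp(|10⟩) = (0.6207 + 0.07321i) and b = amp(|11⟩) = (-0.08912 - 0.4805i):
new amp(|10⟩) = (0.83147)·a + (-0.55557)·b = (0.5656 + 0.3278i)
new amp(|11⟩) = (0.55557)·a + (0.83147)·b = (0.2707 - 0.3588i)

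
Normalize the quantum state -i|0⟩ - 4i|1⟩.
-0.2425i|0⟩ - 0.9701i|1⟩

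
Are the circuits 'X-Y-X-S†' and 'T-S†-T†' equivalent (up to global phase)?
No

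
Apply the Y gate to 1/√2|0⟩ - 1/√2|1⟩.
(1/√2)i|0⟩ + (1/√2)i|1⟩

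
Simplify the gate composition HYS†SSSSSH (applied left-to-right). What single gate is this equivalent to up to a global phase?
Y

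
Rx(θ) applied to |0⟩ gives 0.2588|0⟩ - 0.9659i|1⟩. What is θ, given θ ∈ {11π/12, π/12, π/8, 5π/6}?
5π/6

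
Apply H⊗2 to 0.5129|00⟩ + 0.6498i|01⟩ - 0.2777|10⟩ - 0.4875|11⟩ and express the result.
(-0.1262 + 0.3249i)|00⟩ + (0.3614 - 0.3249i)|01⟩ + (0.6391 + 0.3249i)|10⟩ + (0.1516 - 0.3249i)|11⟩

H⊗2 gives amp(|y⟩) = (1/2) Σ_x (−1)^(x·y) amp(|x⟩), where x·y is the number of positions in which both x and y have a 1.
|00⟩: (0.5129 + 0.6498i - 0.2777 - 0.4875)/2 = (-0.1262 + 0.3249i)
|01⟩: (0.5129 - 0.6498i - 0.2777 + 0.4875)/2 = (0.3614 - 0.3249i)
|10⟩: (0.5129 + 0.6498i + 0.2777 + 0.4875)/2 = (0.6391 + 0.3249i)
|11⟩: (0.5129 - 0.6498i + 0.2777 - 0.4875)/2 = (0.1516 - 0.3249i)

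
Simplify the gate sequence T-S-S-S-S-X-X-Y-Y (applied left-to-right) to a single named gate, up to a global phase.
T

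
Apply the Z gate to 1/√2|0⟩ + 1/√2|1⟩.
1/√2|0⟩ - 1/√2|1⟩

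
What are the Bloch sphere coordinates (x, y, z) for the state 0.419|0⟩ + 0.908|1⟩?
(0.7609, 0, -0.6489)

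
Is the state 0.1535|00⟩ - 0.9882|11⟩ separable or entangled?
Entangled

Writing the state as a|00⟩ + b|01⟩ + c|10⟩ + d|11⟩, it is a product state iff ad − bc = 0.
Here (a, b, c, d) = (0.1535, 0, 0, -0.9882): ad − bc = (0.1535)(-0.9882) − (0)(0) = -0.1517 ≠ 0, so the state is entangled.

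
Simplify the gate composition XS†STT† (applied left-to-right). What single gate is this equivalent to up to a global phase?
X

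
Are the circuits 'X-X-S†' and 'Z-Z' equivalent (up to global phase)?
No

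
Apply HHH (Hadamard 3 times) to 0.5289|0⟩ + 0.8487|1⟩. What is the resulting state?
0.9741|0⟩ - 0.2261|1⟩

H² = I, so H^3 = H: a single Hadamard. With (a, b) = (0.5289, 0.8487), H gives ((a + b)/√2, (a − b)/√2) = (0.9741, -0.2261).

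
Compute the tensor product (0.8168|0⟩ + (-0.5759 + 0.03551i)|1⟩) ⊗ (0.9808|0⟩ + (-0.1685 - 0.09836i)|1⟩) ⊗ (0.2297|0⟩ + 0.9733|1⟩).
0.184|000⟩ + 0.7797|001⟩ + (-0.03161 - 0.01845i)|010⟩ + (-0.134 - 0.0782i)|011⟩ + (-0.1297 + 0.008i)|100⟩ + (-0.5498 + 0.0339i)|101⟩ + (0.02309 + 0.01164i)|110⟩ + (0.09785 + 0.04931i)|111⟩

amp(|b₁b₂…⟩) = product of the factor amplitudes for bits b₁, b₂, …; only kets whose every factor amplitude is nonzero survive.
|000⟩: (0.8168)(0.9808)(0.2297) = 0.184
|001⟩: (0.8168)(0.9808)(0.9733) = 0.7797
|010⟩: (0.8168)(-0.1685 - 0.09836i)(0.2297) = (-0.03161 - 0.01845i)
|011⟩: (0.8168)(-0.1685 - 0.09836i)(0.9733) = (-0.134 - 0.0782i)
|100⟩: (-0.5759 + 0.03551i)(0.9808)(0.2297) = (-0.1297 + 0.008i)
|101⟩: (-0.5759 + 0.03551i)(0.9808)(0.9733) = (-0.5498 + 0.0339i)
|110⟩: (-0.5759 + 0.03551i)(-0.1685 - 0.09836i)(0.2297) = (0.02309 + 0.01164i)
|111⟩: (-0.5759 + 0.03551i)(-0.1685 - 0.09836i)(0.9733) = (0.09785 + 0.04931i)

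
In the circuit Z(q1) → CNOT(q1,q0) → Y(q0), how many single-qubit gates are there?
2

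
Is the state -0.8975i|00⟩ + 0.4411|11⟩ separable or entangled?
Entangled

Writing the state as a|00⟩ + b|01⟩ + c|10⟩ + d|11⟩, it is a product state iff ad − bc = 0.
Here (a, b, c, d) = (-0.8975i, 0, 0, 0.4411): ad − bc = (-0.8975i)(0.4411) − (0)(0) = -0.3959i ≠ 0, so the state is entangled.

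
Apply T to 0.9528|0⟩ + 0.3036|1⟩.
0.9528|0⟩ + (0.2147 + 0.2147i)|1⟩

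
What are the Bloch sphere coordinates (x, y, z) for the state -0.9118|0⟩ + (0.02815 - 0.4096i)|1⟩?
(-0.05133, 0.7469, 0.6628)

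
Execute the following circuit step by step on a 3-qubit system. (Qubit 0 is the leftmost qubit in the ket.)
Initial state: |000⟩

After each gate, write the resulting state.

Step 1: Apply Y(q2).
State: i|001⟩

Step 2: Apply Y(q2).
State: |000⟩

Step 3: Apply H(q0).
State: 1/√2|000⟩ + 1/√2|100⟩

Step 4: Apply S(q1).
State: 1/√2|000⟩ + 1/√2|100⟩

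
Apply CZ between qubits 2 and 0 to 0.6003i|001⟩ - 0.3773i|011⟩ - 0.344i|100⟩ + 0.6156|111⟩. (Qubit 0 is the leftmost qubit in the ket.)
0.6003i|001⟩ - 0.3773i|011⟩ - 0.344i|100⟩ - 0.6156|111⟩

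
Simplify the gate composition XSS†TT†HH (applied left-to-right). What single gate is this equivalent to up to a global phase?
X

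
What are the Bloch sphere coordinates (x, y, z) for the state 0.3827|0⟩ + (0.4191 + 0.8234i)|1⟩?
(0.3208, 0.6302, -0.7072)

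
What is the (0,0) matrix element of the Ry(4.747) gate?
-0.7192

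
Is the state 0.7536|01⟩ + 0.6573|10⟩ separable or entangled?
Entangled

Writing the state as a|00⟩ + b|01⟩ + c|10⟩ + d|11⟩, it is a product state iff ad − bc = 0.
Here (a, b, c, d) = (0, 0.7536, 0.6573, 0): ad − bc = (0)(0) − (0.7536)(0.6573) = -0.4953 ≠ 0, so the state is entangled.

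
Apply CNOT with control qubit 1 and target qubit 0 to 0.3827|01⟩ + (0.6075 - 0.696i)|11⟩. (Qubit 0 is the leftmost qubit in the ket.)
(0.6075 - 0.696i)|01⟩ + 0.3827|11⟩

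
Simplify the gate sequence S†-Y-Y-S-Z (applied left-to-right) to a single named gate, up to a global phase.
Z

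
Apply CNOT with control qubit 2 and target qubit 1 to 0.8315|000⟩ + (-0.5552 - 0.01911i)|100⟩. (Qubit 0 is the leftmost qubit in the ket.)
0.8315|000⟩ + (-0.5552 - 0.01911i)|100⟩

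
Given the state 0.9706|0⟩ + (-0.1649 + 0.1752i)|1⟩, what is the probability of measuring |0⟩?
0.9421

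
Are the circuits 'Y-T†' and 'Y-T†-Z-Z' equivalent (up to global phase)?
Yes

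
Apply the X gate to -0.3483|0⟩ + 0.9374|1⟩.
0.9374|0⟩ - 0.3483|1⟩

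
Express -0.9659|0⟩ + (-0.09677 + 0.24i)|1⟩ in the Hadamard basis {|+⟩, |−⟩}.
(-0.7514 + 0.1697i)|+⟩ + (-0.6146 - 0.1697i)|−⟩

With |ψ⟩ = α|0⟩ + β|1⟩, the Hadamard-basis coefficients are ⟨+|ψ⟩ = (α + β)/√2 and ⟨−|ψ⟩ = (α − β)/√2.
Here α = -0.9659, β = (-0.09677 + 0.24i): (α + β)/√2 = (-0.7514 + 0.1697i), (α − β)/√2 = (-0.6146 - 0.1697i).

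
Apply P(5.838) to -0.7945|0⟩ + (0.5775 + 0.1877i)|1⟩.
-0.7945|0⟩ + (0.602 - 0.07928i)|1⟩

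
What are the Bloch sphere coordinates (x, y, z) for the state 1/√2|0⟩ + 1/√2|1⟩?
(1, 0, 0)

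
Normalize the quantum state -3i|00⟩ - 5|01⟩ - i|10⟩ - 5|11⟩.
-0.3873i|00⟩ - 0.6455|01⟩ - 0.1291i|10⟩ - 0.6455|11⟩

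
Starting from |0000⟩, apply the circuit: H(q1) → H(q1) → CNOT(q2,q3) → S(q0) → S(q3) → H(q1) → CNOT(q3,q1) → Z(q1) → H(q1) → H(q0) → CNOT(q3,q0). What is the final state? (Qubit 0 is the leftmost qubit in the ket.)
1/√2|0100⟩ + 1/√2|1100⟩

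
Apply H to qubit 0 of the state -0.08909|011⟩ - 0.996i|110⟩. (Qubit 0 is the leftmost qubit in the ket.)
-0.7043i|010⟩ - 0.063|011⟩ + 0.7043i|110⟩ - 0.063|111⟩

H on qubit 0 mixes each pair of kets that differ only in qubit 0: amplitudes (a, b) of (|…0…⟩, |…1…⟩) become ((a + b)/√2, (a − b)/√2). Kets absent from the input have amplitude 0.
(|010⟩, |110⟩): (a, b) = (0, -0.996i) → (-0.7043i, 0.7043i)
(|011⟩, |111⟩): (a, b) = (-0.08909, 0) → (-0.063, -0.063)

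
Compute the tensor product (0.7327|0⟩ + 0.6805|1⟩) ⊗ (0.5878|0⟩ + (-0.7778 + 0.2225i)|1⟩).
0.4307|00⟩ + (-0.5699 + 0.163i)|01⟩ + 0.4|10⟩ + (-0.5293 + 0.1514i)|11⟩

amp(|b₁b₂…⟩) = product of the factor amplitudes for bits b₁, b₂, …; only kets whose every factor amplitude is nonzero survive.
|00⟩: (0.7327)(0.5878) = 0.4307
|01⟩: (0.7327)(-0.7778 + 0.2225i) = (-0.5699 + 0.163i)
|10⟩: (0.6805)(0.5878) = 0.4
|11⟩: (0.6805)(-0.7778 + 0.2225i) = (-0.5293 + 0.1514i)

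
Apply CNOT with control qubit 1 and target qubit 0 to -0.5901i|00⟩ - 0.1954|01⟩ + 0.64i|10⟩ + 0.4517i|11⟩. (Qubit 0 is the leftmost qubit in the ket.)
-0.5901i|00⟩ + 0.4517i|01⟩ + 0.64i|10⟩ - 0.1954|11⟩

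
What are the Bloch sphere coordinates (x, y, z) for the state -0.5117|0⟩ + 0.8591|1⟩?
(-0.8792, 0, -0.4762)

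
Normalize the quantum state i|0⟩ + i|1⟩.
(1/√2)i|0⟩ + (1/√2)i|1⟩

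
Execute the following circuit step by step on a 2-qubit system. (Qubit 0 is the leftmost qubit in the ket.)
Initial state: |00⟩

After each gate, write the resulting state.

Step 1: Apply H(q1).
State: 1/√2|00⟩ + 1/√2|01⟩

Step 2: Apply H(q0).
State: 1/2|00⟩ + 1/2|01⟩ + 1/2|10⟩ + 1/2|11⟩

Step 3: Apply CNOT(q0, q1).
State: 1/2|00⟩ + 1/2|01⟩ + 1/2|10⟩ + 1/2|11⟩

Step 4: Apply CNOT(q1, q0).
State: 1/2|00⟩ + 1/2|01⟩ + 1/2|10⟩ + 1/2|11⟩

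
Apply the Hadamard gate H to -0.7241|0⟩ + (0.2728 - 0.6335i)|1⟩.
(-0.3191 - 0.448i)|0⟩ + (-0.7049 + 0.448i)|1⟩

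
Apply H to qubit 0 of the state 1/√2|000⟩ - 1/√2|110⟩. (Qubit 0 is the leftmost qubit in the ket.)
1/2|000⟩ - 1/2|010⟩ + 1/2|100⟩ + 1/2|110⟩

H on qubit 0 mixes each pair of kets that differ only in qubit 0: amplitudes (a, b) of (|…0…⟩, |…1…⟩) become ((a + b)/√2, (a − b)/√2). Kets absent from the input have amplitude 0.
(|000⟩, |100⟩): (a, b) = (1/√2, 0) → (1/2, 1/2)
(|010⟩, |110⟩): (a, b) = (0, -1/√2) → (-1/2, 1/2)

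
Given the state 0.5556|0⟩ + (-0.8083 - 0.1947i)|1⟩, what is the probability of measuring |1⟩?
0.6913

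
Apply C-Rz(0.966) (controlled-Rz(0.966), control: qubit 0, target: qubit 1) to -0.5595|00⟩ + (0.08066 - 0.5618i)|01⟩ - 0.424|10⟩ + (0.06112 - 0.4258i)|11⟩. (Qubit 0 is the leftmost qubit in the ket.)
-0.5595|00⟩ + (0.08066 - 0.5618i)|01⟩ + (-0.3755 + 0.1969i)|10⟩ + (0.2519 - 0.3487i)|11⟩

C-Rz(0.966) leaves the control-|0⟩ kets |00⟩, |01⟩ unchanged and applies Rz(0.966) to qubit 1 on the control-|1⟩ pair (|10⟩, |11⟩).
Rz(0.966) = [[e^(−iθ/2), 0], [0, e^(iθ/2)]] with e^(±iθ/2) = cos(θ/2) ± i·sin(θ/2); θ = 0.966, cos(θ/2) ≈ 0.885606, sin(θ/2) ≈ 0.464438.
With a = amp(|10⟩) = -0.424 and b = amp(|11⟩) = (0.06112 - 0.4258i):
new amp(|10⟩) = (0.885606 - 0.464438i)·a = (-0.3755 + 0.1969i)
new amp(|11⟩) = (0.885606 + 0.464438i)·b = (0.2519 - 0.3487i)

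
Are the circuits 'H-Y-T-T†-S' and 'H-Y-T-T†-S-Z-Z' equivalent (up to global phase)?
Yes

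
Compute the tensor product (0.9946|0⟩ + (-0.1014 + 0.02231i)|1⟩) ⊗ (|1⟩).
0.9946|01⟩ + (-0.1014 + 0.02231i)|11⟩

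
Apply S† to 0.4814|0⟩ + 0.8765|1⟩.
0.4814|0⟩ - 0.8765i|1⟩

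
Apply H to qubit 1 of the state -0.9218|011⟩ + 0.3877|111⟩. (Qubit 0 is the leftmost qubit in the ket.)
-0.6518|001⟩ + 0.6518|011⟩ + 0.2741|101⟩ - 0.2741|111⟩

H on qubit 1 mixes each pair of kets that differ only in qubit 1: amplitudes (a, b) of (|…0…⟩, |…1…⟩) become ((a + b)/√2, (a − b)/√2). Kets absent from the input have amplitude 0.
(|001⟩, |011⟩): (a, b) = (0, -0.9218) → (-0.6518, 0.6518)
(|101⟩, |111⟩): (a, b) = (0, 0.3877) → (0.2741, -0.2741)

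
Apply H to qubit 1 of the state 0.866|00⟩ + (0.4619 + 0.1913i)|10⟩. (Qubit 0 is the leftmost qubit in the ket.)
0.6124|00⟩ + 0.6124|01⟩ + (0.3266 + 0.1353i)|10⟩ + (0.3266 + 0.1353i)|11⟩

H on qubit 1 mixes each pair of kets that differ only in qubit 1: amplitudes (a, b) of (|…0…⟩, |…1…⟩) become ((a + b)/√2, (a − b)/√2). Kets absent from the input have amplitude 0.
(|00⟩, |01⟩): (a, b) = (0.866, 0) → (0.6124, 0.6124)
(|10⟩, |11⟩): (a, b) = ((0.4619 + 0.1913i), 0) → ((0.3266 + 0.1353i), (0.3266 + 0.1353i))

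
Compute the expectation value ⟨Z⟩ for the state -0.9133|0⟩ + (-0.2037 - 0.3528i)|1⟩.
0.6682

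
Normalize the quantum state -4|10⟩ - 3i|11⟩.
-0.8|10⟩ - 0.6i|11⟩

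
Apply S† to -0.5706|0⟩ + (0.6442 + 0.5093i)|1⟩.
-0.5706|0⟩ + (0.5093 - 0.6442i)|1⟩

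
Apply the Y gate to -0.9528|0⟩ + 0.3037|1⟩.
-0.3037i|0⟩ - 0.9528i|1⟩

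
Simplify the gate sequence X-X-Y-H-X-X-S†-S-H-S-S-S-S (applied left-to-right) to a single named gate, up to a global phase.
Y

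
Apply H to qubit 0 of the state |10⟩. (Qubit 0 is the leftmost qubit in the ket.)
1/√2|00⟩ - 1/√2|10⟩

H on qubit 0 mixes each pair of kets that differ only in qubit 0: amplitudes (a, b) of (|…0…⟩, |…1…⟩) become ((a + b)/√2, (a − b)/√2). Kets absent from the input have amplitude 0.
(|00⟩, |10⟩): (a, b) = (0, 1) → (1/√2, -1/√2)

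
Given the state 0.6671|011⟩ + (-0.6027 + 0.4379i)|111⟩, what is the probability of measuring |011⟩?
0.445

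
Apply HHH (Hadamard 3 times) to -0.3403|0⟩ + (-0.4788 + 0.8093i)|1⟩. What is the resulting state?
(-0.5792 + 0.5723i)|0⟩ + (0.09793 - 0.5723i)|1⟩

H² = I, so H^3 = H: a single Hadamard. With (a, b) = (-0.3403, (-0.4788 + 0.8093i)), H gives ((a + b)/√2, (a − b)/√2) = ((-0.5792 + 0.5723i), (0.09793 - 0.5723i)).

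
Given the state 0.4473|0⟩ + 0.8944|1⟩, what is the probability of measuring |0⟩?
0.2001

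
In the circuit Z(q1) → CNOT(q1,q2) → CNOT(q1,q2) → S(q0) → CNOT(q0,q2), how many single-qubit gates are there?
2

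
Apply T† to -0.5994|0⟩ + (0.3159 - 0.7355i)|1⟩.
-0.5994|0⟩ + (-0.2967 - 0.7435i)|1⟩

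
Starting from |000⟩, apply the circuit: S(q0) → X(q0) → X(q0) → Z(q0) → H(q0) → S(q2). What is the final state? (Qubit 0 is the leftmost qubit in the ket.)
1/√2|000⟩ + 1/√2|100⟩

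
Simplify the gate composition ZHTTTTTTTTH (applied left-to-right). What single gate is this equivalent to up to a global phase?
Z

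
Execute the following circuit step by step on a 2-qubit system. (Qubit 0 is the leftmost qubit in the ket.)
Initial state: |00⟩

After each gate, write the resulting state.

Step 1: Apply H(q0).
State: 1/√2|00⟩ + 1/√2|10⟩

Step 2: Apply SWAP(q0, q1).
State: 1/√2|00⟩ + 1/√2|01⟩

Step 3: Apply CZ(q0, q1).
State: 1/√2|00⟩ + 1/√2|01⟩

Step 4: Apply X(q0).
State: 1/√2|10⟩ + 1/√2|11⟩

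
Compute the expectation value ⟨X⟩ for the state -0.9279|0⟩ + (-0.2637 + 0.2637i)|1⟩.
0.4894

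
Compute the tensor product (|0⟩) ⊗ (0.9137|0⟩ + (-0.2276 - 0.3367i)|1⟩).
0.9137|00⟩ + (-0.2276 - 0.3367i)|01⟩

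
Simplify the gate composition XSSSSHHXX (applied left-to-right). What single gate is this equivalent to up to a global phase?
X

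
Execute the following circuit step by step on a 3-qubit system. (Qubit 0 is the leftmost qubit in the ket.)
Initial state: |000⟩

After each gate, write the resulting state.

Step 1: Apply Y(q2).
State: i|001⟩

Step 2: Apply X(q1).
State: i|011⟩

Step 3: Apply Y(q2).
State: |010⟩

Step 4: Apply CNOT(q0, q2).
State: |010⟩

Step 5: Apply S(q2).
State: |010⟩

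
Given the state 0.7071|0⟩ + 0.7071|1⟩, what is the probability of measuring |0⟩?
0.5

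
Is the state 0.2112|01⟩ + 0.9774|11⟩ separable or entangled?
Separable

Writing the state as a|00⟩ + b|01⟩ + c|10⟩ + d|11⟩, it is a product state iff ad − bc = 0.
Here (a, b, c, d) = (0, 0.2112, 0, 0.9774): ad − bc = (0)(0.9774) − (0.2112)(0) = 0, so the state is separable.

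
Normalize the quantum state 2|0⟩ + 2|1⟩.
1/√2|0⟩ + 1/√2|1⟩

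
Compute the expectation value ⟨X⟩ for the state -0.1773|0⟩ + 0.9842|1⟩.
-0.349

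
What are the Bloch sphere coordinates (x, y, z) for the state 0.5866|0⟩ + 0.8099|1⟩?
(0.9502, 0, -0.3118)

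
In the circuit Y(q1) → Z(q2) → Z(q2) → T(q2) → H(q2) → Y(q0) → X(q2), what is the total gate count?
7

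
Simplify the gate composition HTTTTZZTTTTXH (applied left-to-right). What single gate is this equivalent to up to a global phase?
Z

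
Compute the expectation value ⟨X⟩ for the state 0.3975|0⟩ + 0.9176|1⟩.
0.7295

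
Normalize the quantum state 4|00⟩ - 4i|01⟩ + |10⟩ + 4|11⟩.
0.5714|00⟩ - 0.5714i|01⟩ + 0.1429|10⟩ + 0.5714|11⟩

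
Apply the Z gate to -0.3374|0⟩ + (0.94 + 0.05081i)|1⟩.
-0.3374|0⟩ + (-0.94 - 0.05081i)|1⟩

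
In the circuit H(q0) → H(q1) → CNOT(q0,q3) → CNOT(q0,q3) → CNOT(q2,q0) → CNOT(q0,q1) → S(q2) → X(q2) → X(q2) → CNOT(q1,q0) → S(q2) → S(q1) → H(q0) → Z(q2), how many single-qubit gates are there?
9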